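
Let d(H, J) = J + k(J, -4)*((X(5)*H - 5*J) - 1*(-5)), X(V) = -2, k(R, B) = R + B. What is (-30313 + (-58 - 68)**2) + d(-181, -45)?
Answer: -43490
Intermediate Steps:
k(R, B) = B + R
d(H, J) = J + (-4 + J)*(5 - 5*J - 2*H) (d(H, J) = J + (-4 + J)*((-2*H - 5*J) - 1*(-5)) = J + (-4 + J)*((-5*J - 2*H) + 5) = J + (-4 + J)*(5 - 5*J - 2*H))
(-30313 + (-58 - 68)**2) + d(-181, -45) = (-30313 + (-58 - 68)**2) + (-20 + 6*(-45) - 5*(-45)*(-4 - 45) - 2*(-181)*(-4 - 45)) = (-30313 + (-126)**2) + (-20 - 270 - 5*(-45)*(-49) - 2*(-181)*(-49)) = (-30313 + 15876) + (-20 - 270 - 11025 - 17738) = -14437 - 29053 = -43490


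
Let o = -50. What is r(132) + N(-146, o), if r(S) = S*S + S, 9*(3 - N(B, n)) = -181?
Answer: 158212/9 ≈ 17579.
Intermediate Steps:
N(B, n) = 208/9 (N(B, n) = 3 - 1/9*(-181) = 3 + 181/9 = 208/9)
r(S) = S + S**2 (r(S) = S**2 + S = S + S**2)
r(132) + N(-146, o) = 132*(1 + 132) + 208/9 = 132*133 + 208/9 = 17556 + 208/9 = 158212/9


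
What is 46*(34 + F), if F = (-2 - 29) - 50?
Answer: -2162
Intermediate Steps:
F = -81 (F = -31 - 50 = -81)
46*(34 + F) = 46*(34 - 81) = 46*(-47) = -2162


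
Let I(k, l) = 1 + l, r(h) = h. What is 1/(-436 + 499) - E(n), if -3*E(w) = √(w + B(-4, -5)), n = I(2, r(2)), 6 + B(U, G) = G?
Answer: 1/63 + 2*I*√2/3 ≈ 0.015873 + 0.94281*I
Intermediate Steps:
B(U, G) = -6 + G
n = 3 (n = 1 + 2 = 3)
E(w) = -√(-11 + w)/3 (E(w) = -√(w + (-6 - 5))/3 = -√(w - 11)/3 = -√(-11 + w)/3)
1/(-436 + 499) - E(n) = 1/(-436 + 499) - (-1)*√(-11 + 3)/3 = 1/63 - (-1)*√(-8)/3 = 1/63 - (-1)*2*I*√2/3 = 1/63 - (-2)*I*√2/3 = 1/63 + 2*I*√2/3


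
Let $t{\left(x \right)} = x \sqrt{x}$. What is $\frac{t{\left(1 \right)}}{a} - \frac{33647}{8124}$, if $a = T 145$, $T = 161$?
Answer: $- \frac{785481091}{189654780} \approx -4.1416$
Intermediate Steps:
$t{\left(x \right)} = x^{\frac{3}{2}}$
$a = 23345$ ($a = 161 \cdot 145 = 23345$)
$\frac{t{\left(1 \right)}}{a} - \frac{33647}{8124} = \frac{1^{\frac{3}{2}}}{23345} - \frac{33647}{8124} = 1 \cdot \frac{1}{23345} - \frac{33647}{8124} = \frac{1}{23345} - \frac{33647}{8124} = - \frac{785481091}{189654780}$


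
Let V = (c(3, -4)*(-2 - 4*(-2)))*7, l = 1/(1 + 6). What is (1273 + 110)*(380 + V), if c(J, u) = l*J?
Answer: 550434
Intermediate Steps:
l = ⅐ (l = 1/7 = ⅐ ≈ 0.14286)
c(J, u) = J/7
V = 18 (V = (((⅐)*3)*(-2 - 4*(-2)))*7 = (3*(-2 + 8)/7)*7 = ((3/7)*6)*7 = (18/7)*7 = 18)
(1273 + 110)*(380 + V) = (1273 + 110)*(380 + 18) = 1383*398 = 550434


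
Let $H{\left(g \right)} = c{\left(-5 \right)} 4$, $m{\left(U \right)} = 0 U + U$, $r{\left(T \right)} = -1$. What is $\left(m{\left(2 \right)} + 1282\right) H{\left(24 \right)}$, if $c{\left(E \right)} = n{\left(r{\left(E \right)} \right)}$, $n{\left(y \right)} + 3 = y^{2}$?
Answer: $-10272$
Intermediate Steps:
$n{\left(y \right)} = -3 + y^{2}$
$c{\left(E \right)} = -2$ ($c{\left(E \right)} = -3 + \left(-1\right)^{2} = -3 + 1 = -2$)
$m{\left(U \right)} = U$ ($m{\left(U \right)} = 0 + U = U$)
$H{\left(g \right)} = -8$ ($H{\left(g \right)} = \left(-2\right) 4 = -8$)
$\left(m{\left(2 \right)} + 1282\right) H{\left(24 \right)} = \left(2 + 1282\right) \left(-8\right) = 1284 \left(-8\right) = -10272$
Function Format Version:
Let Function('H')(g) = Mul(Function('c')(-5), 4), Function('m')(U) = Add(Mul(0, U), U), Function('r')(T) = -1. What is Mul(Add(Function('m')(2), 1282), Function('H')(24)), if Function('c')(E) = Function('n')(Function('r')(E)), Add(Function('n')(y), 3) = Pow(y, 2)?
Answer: -10272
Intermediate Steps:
Function('n')(y) = Add(-3, Pow(y, 2))
Function('c')(E) = -2 (Function('c')(E) = Add(-3, Pow(-1, 2)) = Add(-3, 1) = -2)
Function('m')(U) = U (Function('m')(U) = Add(0, U) = U)
Function('H')(g) = -8 (Function('H')(g) = Mul(-2, 4) = -8)
Mul(Add(Function('m')(2), 1282), Function('H')(24)) = Mul(Add(2, 1282), -8) = Mul(1284, -8) = -10272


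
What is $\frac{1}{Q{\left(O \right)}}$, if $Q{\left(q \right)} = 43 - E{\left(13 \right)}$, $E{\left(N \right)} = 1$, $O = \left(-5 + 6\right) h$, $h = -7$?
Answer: $\frac{1}{42} \approx 0.02381$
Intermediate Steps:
$O = -7$ ($O = \left(-5 + 6\right) \left(-7\right) = 1 \left(-7\right) = -7$)
$Q{\left(q \right)} = 42$ ($Q{\left(q \right)} = 43 - 1 = 42$)
$\frac{1}{Q{\left(O \right)}} = \frac{1}{42}$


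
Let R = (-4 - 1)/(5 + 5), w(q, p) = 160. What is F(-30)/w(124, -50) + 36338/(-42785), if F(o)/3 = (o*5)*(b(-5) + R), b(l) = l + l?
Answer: 39269009/1369120 ≈ 28.682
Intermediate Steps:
b(l) = 2*l
R = -½ (R = -5/10 = -5*⅒ = -½ ≈ -0.50000)
F(o) = -315*o/2 (F(o) = 3*((o*5)*(2*(-5) - ½)) = 3*((5*o)*(-10 - ½)) = 3*((5*o)*(-21/2)) = 3*(-105*o/2) = -315*o/2)
F(-30)/w(124, -50) + 36338/(-42785) = -315/2*(-30)/160 + 36338/(-42785) = 4725*(1/160) + 36338*(-1/42785) = 945/32 - 36338/42785 = 39269009/1369120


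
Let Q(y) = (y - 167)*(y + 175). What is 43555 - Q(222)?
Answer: 21720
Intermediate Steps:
Q(y) = (-167 + y)*(175 + y)
43555 - Q(222) = 43555 - (-29225 + 222**2 + 8*222) = 43555 - (-29225 + 49284 + 1776) = 43555 - 1*21835 = 43555 - 21835 = 21720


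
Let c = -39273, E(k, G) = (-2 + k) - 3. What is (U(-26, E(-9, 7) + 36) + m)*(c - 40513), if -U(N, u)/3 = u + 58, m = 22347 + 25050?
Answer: -3762468402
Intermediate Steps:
m = 47397
E(k, G) = -5 + k
U(N, u) = -174 - 3*u (U(N, u) = -3*(u + 58) = -3*(58 + u) = -174 - 3*u)
(U(-26, E(-9, 7) + 36) + m)*(c - 40513) = ((-174 - 3*((-5 - 9) + 36)) + 47397)*(-39273 - 40513) = ((-174 - 3*(-14 + 36)) + 47397)*(-79786) = ((-174 - 3*22) + 47397)*(-79786) = ((-174 - 66) + 47397)*(-79786) = (-240 + 47397)*(-79786) = 47157*(-79786) = -3762468402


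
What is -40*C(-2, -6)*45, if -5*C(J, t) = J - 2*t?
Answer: 3600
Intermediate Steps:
C(J, t) = -J/5 + 2*t/5 (C(J, t) = -(J - 2*t)/5 = -J/5 + 2*t/5)
-40*C(-2, -6)*45 = -40*(-⅕*(-2) + (⅖)*(-6))*45 = -40*(⅖ - 12/5)*45 = -40*(-2)*45 = 80*45 = 3600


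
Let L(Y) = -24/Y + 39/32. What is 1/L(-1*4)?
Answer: 32/231 ≈ 0.13853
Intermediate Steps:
L(Y) = 39/32 - 24/Y (L(Y) = -24/Y + 39*(1/32) = -24/Y + 39/32 = 39/32 - 24/Y)
1/L(-1*4) = 1/(39/32 - 24/((-1*4))) = 1/(39/32 - 24/(-4)) = 1/(39/32 - 24*(-¼)) = 1/(39/32 + 6) = 1/(231/32) = 32/231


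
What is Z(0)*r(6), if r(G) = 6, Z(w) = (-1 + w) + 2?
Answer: 6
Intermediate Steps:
Z(w) = 1 + w
Z(0)*r(6) = (1 + 0)*6 = 1*6 = 6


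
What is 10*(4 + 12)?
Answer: 160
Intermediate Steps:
10*(4 + 12) = 10*16 = 160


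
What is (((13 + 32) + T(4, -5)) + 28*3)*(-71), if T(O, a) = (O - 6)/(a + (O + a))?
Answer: -27548/3 ≈ -9182.7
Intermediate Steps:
T(O, a) = (-6 + O)/(O + 2*a)
(((13 + 32) + T(4, -5)) + 28*3)*(-71) = (((13 + 32) + (-6 + 4)/(4 + 2*(-5))) + 28*3)*(-71) = ((45 - 2/(4 - 10)) + 84)*(-71) = ((45 - 2/(-6)) + 84)*(-71) = ((45 - ⅙*(-2)) + 84)*(-71) = ((45 + ⅓) + 84)*(-71) = (136/3 + 84)*(-71) = (388/3)*(-71) = -27548/3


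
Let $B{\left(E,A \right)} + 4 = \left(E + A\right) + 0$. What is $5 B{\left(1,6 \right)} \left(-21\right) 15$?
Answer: $-4725$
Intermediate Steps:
$B{\left(E,A \right)} = -4 + A + E$ ($B{\left(E,A \right)} = -4 + \left(\left(E + A\right) + 0\right) = -4 + \left(\left(A + E\right) + 0\right) = -4 + \left(A + E\right) = -4 + A + E$)
$5 B{\left(1,6 \right)} \left(-21\right) 15 = 5 \left(-4 + 6 + 1\right) \left(-21\right) 15 = 5 \cdot 3 \left(-21\right) 15 = 15 \left(-21\right) 15 = \left(-315\right) 15 = -4725$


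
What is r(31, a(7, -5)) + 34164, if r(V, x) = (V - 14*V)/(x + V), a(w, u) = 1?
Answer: 1092845/32 ≈ 34151.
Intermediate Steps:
r(V, x) = -13*V/(V + x) (r(V, x) = (-13*V)/(V + x) = -13*V/(V + x))
r(31, a(7, -5)) + 34164 = -13*31/(31 + 1) + 34164 = -13*31/32 + 34164 = -13*31*1/32 + 34164 = -403/32 + 34164 = 1092845/32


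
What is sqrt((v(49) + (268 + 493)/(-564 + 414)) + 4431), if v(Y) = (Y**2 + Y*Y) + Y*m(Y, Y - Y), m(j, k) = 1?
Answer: sqrt(8349234)/30 ≈ 96.317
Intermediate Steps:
v(Y) = Y + 2*Y**2 (v(Y) = (Y**2 + Y*Y) + Y*1 = (Y**2 + Y**2) + Y = 2*Y**2 + Y = Y + 2*Y**2)
sqrt((v(49) + (268 + 493)/(-564 + 414)) + 4431) = sqrt((49*(1 + 2*49) + (268 + 493)/(-564 + 414)) + 4431) = sqrt((49*(1 + 98) + 761/(-150)) + 4431) = sqrt((49*99 + 761*(-1/150)) + 4431) = sqrt((4851 - 761/150) + 4431) = sqrt(726889/150 + 4431) = sqrt(1391539/150) = sqrt(8349234)/30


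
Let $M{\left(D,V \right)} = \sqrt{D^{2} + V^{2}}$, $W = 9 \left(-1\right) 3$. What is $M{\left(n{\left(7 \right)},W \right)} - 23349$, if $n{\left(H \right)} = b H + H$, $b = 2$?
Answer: $-23349 + 3 \sqrt{130} \approx -23315.0$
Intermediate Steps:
$W = -27$ ($W = \left(-9\right) 3 = -27$)
$n{\left(H \right)} = 3 H$ ($n{\left(H \right)} = 2 H + H = 3 H$)
$M{\left(n{\left(7 \right)},W \right)} - 23349 = \sqrt{\left(3 \cdot 7\right)^{2} + \left(-27\right)^{2}} - 23349 = \sqrt{21^{2} + 729} - 23349 = \sqrt{441 + 729} - 23349 = \sqrt{1170} - 23349 = 3 \sqrt{130} - 23349 = -23349 + 3 \sqrt{130}$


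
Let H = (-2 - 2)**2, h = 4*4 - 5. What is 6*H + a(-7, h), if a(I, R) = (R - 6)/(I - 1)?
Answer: 763/8 ≈ 95.375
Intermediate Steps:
h = 11 (h = 16 - 5 = 11)
H = 16 (H = (-4)**2 = 16)
a(I, R) = (-6 + R)/(-1 + I)
6*H + a(-7, h) = 6*16 + (-6 + 11)/(-1 - 7) = 96 + 5/(-8) = 96 - 1/8*5 = 96 - 5/8 = 763/8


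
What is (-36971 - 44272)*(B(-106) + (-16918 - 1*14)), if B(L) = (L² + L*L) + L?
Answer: -441474462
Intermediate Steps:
B(L) = L + 2*L² (B(L) = (L² + L²) + L = 2*L² + L = L + 2*L²)
(-36971 - 44272)*(B(-106) + (-16918 - 1*14)) = (-36971 - 44272)*(-106*(1 + 2*(-106)) + (-16918 - 1*14)) = -81243*(-106*(1 - 212) + (-16918 - 14)) = -81243*(-106*(-211) - 16932) = -81243*(22366 - 16932) = -81243*5434 = -441474462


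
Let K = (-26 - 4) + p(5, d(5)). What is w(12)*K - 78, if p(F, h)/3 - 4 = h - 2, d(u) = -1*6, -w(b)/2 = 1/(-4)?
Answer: -99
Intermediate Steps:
w(b) = ½ (w(b) = -2/(-4) = -2*(-¼) = ½)
d(u) = -6
p(F, h) = 6 + 3*h (p(F, h) = 12 + 3*(h - 2) = 12 + 3*(-2 + h) = 12 + (-6 + 3*h) = 6 + 3*h)
K = -42 (K = (-26 - 4) + (6 + 3*(-6)) = -30 + (6 - 18) = -30 - 12 = -42)
w(12)*K - 78 = (½)*(-42) - 78 = -21 - 78 = -99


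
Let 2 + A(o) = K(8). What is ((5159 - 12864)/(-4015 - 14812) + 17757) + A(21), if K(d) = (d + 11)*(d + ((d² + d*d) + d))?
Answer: 5758086/281 ≈ 20491.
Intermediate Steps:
K(d) = (11 + d)*(2*d + 2*d²) (K(d) = (11 + d)*(d + ((d² + d²) + d)) = (11 + d)*(d + (2*d² + d)) = (11 + d)*(d + (d + 2*d²)) = (11 + d)*(2*d + 2*d²))
A(o) = 2734 (A(o) = -2 + 2*8*(11 + 8² + 12*8) = -2 + 2*8*(11 + 64 + 96) = -2 + 2*8*171 = -2 + 2736 = 2734)
((5159 - 12864)/(-4015 - 14812) + 17757) + A(21) = ((5159 - 12864)/(-4015 - 14812) + 17757) + 2734 = (-7705/(-18827) + 17757) + 2734 = (-7705*(-1/18827) + 17757) + 2734 = (115/281 + 17757) + 2734 = 4989832/281 + 2734 = 5758086/281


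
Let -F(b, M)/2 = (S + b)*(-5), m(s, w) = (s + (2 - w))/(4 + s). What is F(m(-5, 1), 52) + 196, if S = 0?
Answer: 236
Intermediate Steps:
m(s, w) = (2 + s - w)/(4 + s)
F(b, M) = 10*b (F(b, M) = -2*(0 + b)*(-5) = -2*b*(-5) = -(-10)*b = 10*b)
F(m(-5, 1), 52) + 196 = 10*((2 - 5 - 1*1)/(4 - 5)) + 196 = 10*((2 - 5 - 1)/(-1)) + 196 = 10*(-1*(-4)) + 196 = 10*4 + 196 = 40 + 196 = 236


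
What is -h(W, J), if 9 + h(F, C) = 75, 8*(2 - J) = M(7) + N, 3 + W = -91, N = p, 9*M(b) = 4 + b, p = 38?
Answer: -66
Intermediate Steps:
M(b) = 4/9 + b/9 (M(b) = (4 + b)/9 = 4/9 + b/9)
N = 38
W = -94 (W = -3 - 91 = -94)
J = -209/72 (J = 2 - ((4/9 + (1/9)*7) + 38)/8 = 2 - ((4/9 + 7/9) + 38)/8 = 2 - (11/9 + 38)/8 = 2 - 1/8*353/9 = 2 - 353/72 = -209/72 ≈ -2.9028)
h(F, C) = 66 (h(F, C) = -9 + 75 = 66)
-h(W, J) = -1*66 = -66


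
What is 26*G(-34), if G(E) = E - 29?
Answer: -1638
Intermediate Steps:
G(E) = -29 + E
26*G(-34) = 26*(-29 - 34) = 26*(-63) = -1638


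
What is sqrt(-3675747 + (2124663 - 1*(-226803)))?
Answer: I*sqrt(1324281) ≈ 1150.8*I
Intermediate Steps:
sqrt(-3675747 + (2124663 - 1*(-226803))) = sqrt(-3675747 + (2124663 + 226803)) = sqrt(-3675747 + 2351466) = sqrt(-1324281) = I*sqrt(1324281)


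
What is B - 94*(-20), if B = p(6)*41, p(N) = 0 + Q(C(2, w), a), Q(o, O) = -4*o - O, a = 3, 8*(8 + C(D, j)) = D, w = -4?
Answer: 3028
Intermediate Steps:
C(D, j) = -8 + D/8
Q(o, O) = -O - 4*o
p(N) = 28 (p(N) = 0 + (-1*3 - 4*(-8 + (⅛)*2)) = 0 + (-3 - 4*(-8 + ¼)) = 0 + (-3 - 4*(-31/4)) = 0 + (-3 + 31) = 0 + 28 = 28)
B = 1148 (B = 28*41 = 1148)
B - 94*(-20) = 1148 - 94*(-20) = 1148 + 1880 = 3028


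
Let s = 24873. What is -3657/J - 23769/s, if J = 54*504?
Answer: -81984185/75215952 ≈ -1.0900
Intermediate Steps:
J = 27216
-3657/J - 23769/s = -3657/27216 - 23769/24873 = -3657*1/27216 - 23769*1/24873 = -1219/9072 - 7923/8291 = -81984185/75215952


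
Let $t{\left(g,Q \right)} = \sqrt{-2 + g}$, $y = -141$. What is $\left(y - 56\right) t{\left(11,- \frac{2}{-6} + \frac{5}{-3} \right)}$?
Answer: $-591$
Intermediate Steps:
$\left(y - 56\right) t{\left(11,- \frac{2}{-6} + \frac{5}{-3} \right)} = \left(-141 - 56\right) \sqrt{-2 + 11} = - 197 \sqrt{9} = \left(-197\right) 3 = -591$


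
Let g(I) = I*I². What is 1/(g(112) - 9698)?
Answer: 1/1395230 ≈ 7.1673e-7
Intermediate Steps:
g(I) = I³
1/(g(112) - 9698) = 1/(112³ - 9698) = 1/(1404928 - 9698) = 1/1395230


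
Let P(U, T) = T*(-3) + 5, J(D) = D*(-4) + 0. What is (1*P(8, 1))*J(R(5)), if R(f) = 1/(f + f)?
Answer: -4/5 ≈ -0.80000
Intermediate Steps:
R(f) = 1/(2*f)
J(D) = -4*D (J(D) = -4*D + 0 = -4*D)
P(U, T) = 5 - 3*T (P(U, T) = -3*T + 5 = 5 - 3*T)
(1*P(8, 1))*J(R(5)) = (1*(5 - 3*1))*(-2/5) = (1*(5 - 3))*(-2/5) = (1*2)*(-4*1/10) = 2*(-2/5) = -4/5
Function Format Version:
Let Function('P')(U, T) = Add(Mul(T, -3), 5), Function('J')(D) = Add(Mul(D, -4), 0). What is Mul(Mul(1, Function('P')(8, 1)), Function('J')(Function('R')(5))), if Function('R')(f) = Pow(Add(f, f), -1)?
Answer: Rational(-4, 5) ≈ -0.80000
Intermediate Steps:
Function('R')(f) = Mul(Rational(1, 2), Pow(f, -1)) (Function('R')(f) = Pow(Mul(2, f), -1) = Mul(Rational(1, 2), Pow(f, -1)))
Function('J')(D) = Mul(-4, D) (Function('J')(D) = Add(Mul(-4, D), 0) = Mul(-4, D))
Function('P')(U, T) = Add(5, Mul(-3, T)) (Function('P')(U, T) = Add(Mul(-3, T), 5) = Add(5, Mul(-3, T)))
Mul(Mul(1, Function('P')(8, 1)), Function('J')(Function('R')(5))) = Mul(Mul(1, Add(5, Mul(-3, 1))), Mul(-4, Mul(Rational(1, 2), Pow(5, -1)))) = Mul(Mul(1, Add(5, -3)), Mul(-4, Mul(Rational(1, 2), Rational(1, 5)))) = Mul(Mul(1, 2), Mul(-4, Rational(1, 10))) = Mul(2, Rational(-2, 5)) = Rational(-4, 5)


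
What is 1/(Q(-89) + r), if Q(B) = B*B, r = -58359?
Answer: -1/50438 ≈ -1.9826e-5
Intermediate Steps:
Q(B) = B²
1/(Q(-89) + r) = 1/((-89)² - 58359) = 1/(7921 - 58359) = 1/(-50438) = -1/50438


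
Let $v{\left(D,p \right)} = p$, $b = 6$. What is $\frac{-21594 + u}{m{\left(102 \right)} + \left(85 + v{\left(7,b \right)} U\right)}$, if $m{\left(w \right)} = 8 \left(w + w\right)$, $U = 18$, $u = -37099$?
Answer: $- \frac{58693}{1825} \approx -32.161$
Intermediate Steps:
$m{\left(w \right)} = 16 w$ ($m{\left(w \right)} = 8 \cdot 2 w = 16 w$)
$\frac{-21594 + u}{m{\left(102 \right)} + \left(85 + v{\left(7,b \right)} U\right)} = \frac{-21594 - 37099}{16 \cdot 102 + \left(85 + 6 \cdot 18\right)} = - \frac{58693}{1632 + \left(85 + 108\right)} = - \frac{58693}{1632 + 193} = - \frac{58693}{1825}$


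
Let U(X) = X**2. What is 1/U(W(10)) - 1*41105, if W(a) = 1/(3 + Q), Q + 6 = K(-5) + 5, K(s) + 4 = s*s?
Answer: -40576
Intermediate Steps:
K(s) = -4 + s**2 (K(s) = -4 + s*s = -4 + s**2)
Q = 20 (Q = -6 + ((-4 + (-5)**2) + 5) = -6 + ((-4 + 25) + 5) = -6 + (21 + 5) = -6 + 26 = 20)
W(a) = 1/23 (W(a) = 1/(3 + 20) = 1/23)
1/U(W(10)) - 1*41105 = 1/((1/23)**2) - 1*41105 = 1/(1/529) - 41105 = 529 - 41105 = -40576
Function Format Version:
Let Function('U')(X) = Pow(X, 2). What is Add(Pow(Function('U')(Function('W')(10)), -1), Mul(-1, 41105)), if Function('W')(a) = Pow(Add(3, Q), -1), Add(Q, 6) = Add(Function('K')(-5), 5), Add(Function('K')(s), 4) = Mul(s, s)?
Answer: -40576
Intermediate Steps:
Function('K')(s) = Add(-4, Pow(s, 2)) (Function('K')(s) = Add(-4, Mul(s, s)) = Add(-4, Pow(s, 2)))
Q = 20 (Q = Add(-6, Add(Add(-4, Pow(-5, 2)), 5)) = Add(-6, Add(Add(-4, 25), 5)) = Add(-6, Add(21, 5)) = Add(-6, 26) = 20)
Function('W')(a) = Rational(1, 23) (Function('W')(a) = Pow(Add(3, 20), -1) = Pow(23, -1) = Rational(1, 23))
Add(Pow(Function('U')(Function('W')(10)), -1), Mul(-1, 41105)) = Add(Pow(Pow(Rational(1, 23), 2), -1), Mul(-1, 41105)) = Add(Pow(Rational(1, 529), -1), -41105) = Add(529, -41105) = -40576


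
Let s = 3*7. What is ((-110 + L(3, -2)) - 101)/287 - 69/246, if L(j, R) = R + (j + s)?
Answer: -77/82 ≈ -0.93902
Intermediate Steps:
s = 21
L(j, R) = 21 + R + j (L(j, R) = R + (j + 21) = R + (21 + j) = 21 + R + j)
((-110 + L(3, -2)) - 101)/287 - 69/246 = ((-110 + (21 - 2 + 3)) - 101)/287 - 69/246 = ((-110 + 22) - 101)*(1/287) - 69*1/246 = (-88 - 101)*(1/287) - 23/82 = -189*1/287 - 23/82 = -27/41 - 23/82 = -77/82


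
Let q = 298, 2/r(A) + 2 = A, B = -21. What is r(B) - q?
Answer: -6856/23 ≈ -298.09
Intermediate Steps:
r(A) = 2/(-2 + A)
r(B) - q = 2/(-2 - 21) - 1*298 = 2/(-23) - 298 = 2*(-1/23) - 298 = -2/23 - 298 = -6856/23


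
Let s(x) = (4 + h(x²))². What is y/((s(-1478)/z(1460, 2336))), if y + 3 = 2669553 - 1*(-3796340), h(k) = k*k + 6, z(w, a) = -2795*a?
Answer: -555481206800/299627644547921683422931 ≈ -1.8539e-12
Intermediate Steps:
h(k) = 6 + k² (h(k) = k² + 6 = 6 + k²)
s(x) = (10 + x⁴)² (s(x) = (4 + (6 + (x²)²))² = (4 + (6 + x⁴))² = (10 + x⁴)²)
y = 6465890 (y = -3 + (2669553 - 1*(-3796340)) = -3 + (2669553 + 3796340) = -3 + 6465893 = 6465890)
y/((s(-1478)/z(1460, 2336))) = 6465890/(((10 + (-1478)⁴)²/((-2795*2336)))) = 6465890/(((10 + 4771970346256)²/(-6529120))) = 6465890/((4771970346266²*(-1/6529120))) = 6465890/((22771700985642047940142756*(-1/6529120))) = 6465890/(-5692925246410511985035689/1632280) = 6465890*(-1632280/5692925246410511985035689) = -555481206800/299627644547921683422931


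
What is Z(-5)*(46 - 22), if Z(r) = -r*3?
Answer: 360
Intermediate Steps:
Z(r) = -3*r
Z(-5)*(46 - 22) = (-3*(-5))*(46 - 22) = 15*24 = 360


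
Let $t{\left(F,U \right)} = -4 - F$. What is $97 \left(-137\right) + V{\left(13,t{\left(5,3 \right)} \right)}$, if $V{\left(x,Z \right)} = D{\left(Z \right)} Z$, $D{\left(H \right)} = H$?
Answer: $-13208$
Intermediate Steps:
$V{\left(x,Z \right)} = Z^{2}$ ($V{\left(x,Z \right)} = Z Z = Z^{2}$)
$97 \left(-137\right) + V{\left(13,t{\left(5,3 \right)} \right)} = 97 \left(-137\right) + \left(-4 - 5\right)^{2} = -13289 + \left(-4 - 5\right)^{2} = -13289 + \left(-9\right)^{2} = -13289 + 81 = -13208$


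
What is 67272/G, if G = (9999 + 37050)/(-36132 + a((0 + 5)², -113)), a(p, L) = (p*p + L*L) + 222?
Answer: -504898784/15683 ≈ -32194.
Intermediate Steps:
a(p, L) = 222 + L² + p² (a(p, L) = (p² + L²) + 222 = (L² + p²) + 222 = 222 + L² + p²)
G = -47049/22516 (G = (9999 + 37050)/(-36132 + (222 + (-113)² + ((0 + 5)²)²)) = 47049/(-36132 + (222 + 12769 + (5²)²)) = 47049/(-36132 + (222 + 12769 + 25²)) = 47049/(-36132 + (222 + 12769 + 625)) = 47049/(-36132 + 13616) = 47049/(-22516) = 47049*(-1/22516) = -47049/22516 ≈ -2.0896)
67272/G = 67272/(-47049/22516) = 67272*(-22516/47049) = -504898784/15683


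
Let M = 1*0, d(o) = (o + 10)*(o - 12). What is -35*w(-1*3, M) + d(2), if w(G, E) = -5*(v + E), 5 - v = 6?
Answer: -295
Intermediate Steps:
d(o) = (-12 + o)*(10 + o) (d(o) = (10 + o)*(-12 + o) = (-12 + o)*(10 + o))
M = 0
v = -1 (v = 5 - 1*6 = 5 - 6 = -1)
w(G, E) = 5 - 5*E (w(G, E) = -5*(-1 + E) = 5 - 5*E)
-35*w(-1*3, M) + d(2) = -35*(5 - 5*0) + (-120 + 2² - 2*2) = -35*(5 + 0) + (-120 + 4 - 4) = -35*5 - 120 = -175 - 120 = -295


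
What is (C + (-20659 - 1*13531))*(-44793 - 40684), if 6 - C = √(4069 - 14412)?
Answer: 2921945768 + 85477*I*√10343 ≈ 2.9219e+9 + 8.6931e+6*I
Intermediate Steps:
C = 6 - I*√10343 (C = 6 - √(4069 - 14412) = 6 - √(-10343) = 6 - I*√10343 ≈ 6.0 - 101.7*I)
(C + (-20659 - 1*13531))*(-44793 - 40684) = ((6 - I*√10343) + (-20659 - 1*13531))*(-44793 - 40684) = ((6 - I*√10343) + (-20659 - 13531))*(-85477) = ((6 - I*√10343) - 34190)*(-85477) = (-34184 - I*√10343)*(-85477) = 2921945768 + 85477*I*√10343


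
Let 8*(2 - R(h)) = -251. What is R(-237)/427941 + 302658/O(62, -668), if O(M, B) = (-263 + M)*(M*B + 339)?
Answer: 115373624087/3140697798984 ≈ 0.036735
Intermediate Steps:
R(h) = 267/8 (R(h) = 2 - 1/8*(-251) = 2 + 251/8 = 267/8)
O(M, B) = (-263 + M)*(339 + B*M) (O(M, B) = (-263 + M)*(B*M + 339) = (-263 + M)*(339 + B*M))
R(-237)/427941 + 302658/O(62, -668) = (267/8)/427941 + 302658/(-89157 + 339*62 - 668*62**2 - 263*(-668)*62) = (267/8)*(1/427941) + 302658/(-89157 + 21018 - 668*3844 + 10892408) = 89/1141176 + 302658/(-89157 + 21018 - 2567792 + 10892408) = 89/1141176 + 302658/8256477 = 89/1141176 + 302658*(1/8256477) = 89/1141176 + 100886/2752159 = 115373624087/3140697798984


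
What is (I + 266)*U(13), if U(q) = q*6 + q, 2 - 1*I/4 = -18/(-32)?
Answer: 98917/4 ≈ 24729.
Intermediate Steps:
I = 23/4 (I = 8 - (-72)/(-32) = 8 - (-72)*(-1)/32 = 8 - 4*9/16 = 8 - 9/4 = 23/4 ≈ 5.7500)
U(q) = 7*q (U(q) = 6*q + q = 7*q)
(I + 266)*U(13) = (23/4 + 266)*(7*13) = (1087/4)*91 = 98917/4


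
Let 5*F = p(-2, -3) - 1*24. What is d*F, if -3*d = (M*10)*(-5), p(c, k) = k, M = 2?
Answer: -180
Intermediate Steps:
d = 100/3 (d = -2*10*(-5)/3 = -20*(-5)/3 = -1/3*(-100) = 100/3 ≈ 33.333)
F = -27/5 (F = (-3 - 1*24)/5 = (-3 - 24)/5 = (1/5)*(-27) = -27/5 ≈ -5.4000)
d*F = (100/3)*(-27/5) = -180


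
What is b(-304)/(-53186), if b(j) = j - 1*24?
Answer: 164/26593 ≈ 0.0061670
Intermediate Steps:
b(j) = -24 + j (b(j) = j - 24 = -24 + j)
b(-304)/(-53186) = (-24 - 304)/(-53186) = -328*(-1/53186) = 164/26593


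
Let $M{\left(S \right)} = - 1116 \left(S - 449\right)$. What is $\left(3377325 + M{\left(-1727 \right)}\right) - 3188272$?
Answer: $2617469$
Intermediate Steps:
$M{\left(S \right)} = 501084 - 1116 S$ ($M{\left(S \right)} = - 1116 \left(-449 + S\right) = 501084 - 1116 S$)
$\left(3377325 + M{\left(-1727 \right)}\right) - 3188272 = \left(3377325 + \left(501084 - -1927332\right)\right) - 3188272 = \left(3377325 + \left(501084 + 1927332\right)\right) - 3188272 = \left(3377325 + 2428416\right) - 3188272 = 5805741 - 3188272 = 2617469$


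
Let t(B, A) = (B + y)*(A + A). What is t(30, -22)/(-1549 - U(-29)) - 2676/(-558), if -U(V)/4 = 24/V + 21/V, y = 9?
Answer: 24743098/4194393 ≈ 5.8991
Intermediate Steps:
U(V) = -180/V (U(V) = -4*(24/V + 21/V) = -180/V)
t(B, A) = 2*A*(9 + B) (t(B, A) = (B + 9)*(A + A) = (9 + B)*(2*A) = 2*A*(9 + B))
t(30, -22)/(-1549 - U(-29)) - 2676/(-558) = (2*(-22)*(9 + 30))/(-1549 - (-180)/(-29)) - 2676/(-558) = (2*(-22)*39)/(-1549 - (-180)*(-1)/29) - 2676*(-1/558) = -1716/(-1549 - 1*180/29) + 446/93 = -1716/(-1549 - 180/29) + 446/93 = -1716/(-45101/29) + 446/93 = -1716*(-29/45101) + 446/93 = 49764/45101 + 446/93 = 24743098/4194393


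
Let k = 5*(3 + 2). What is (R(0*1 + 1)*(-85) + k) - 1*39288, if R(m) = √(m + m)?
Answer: -39263 - 85*√2 ≈ -39383.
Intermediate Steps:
k = 25 (k = 5*5 = 25)
R(m) = √2*√m (R(m) = √(2*m) = √2*√m)
(R(0*1 + 1)*(-85) + k) - 1*39288 = ((√2*√(0*1 + 1))*(-85) + 25) - 1*39288 = ((√2*√(0 + 1))*(-85) + 25) - 39288 = ((√2*√1)*(-85) + 25) - 39288 = ((√2*1)*(-85) + 25) - 39288 = (√2*(-85) + 25) - 39288 = (-85*√2 + 25) - 39288 = (25 - 85*√2) - 39288 = -39263 - 85*√2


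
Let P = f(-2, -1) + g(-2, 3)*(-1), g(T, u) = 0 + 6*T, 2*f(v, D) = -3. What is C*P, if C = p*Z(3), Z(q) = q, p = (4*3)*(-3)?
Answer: -1134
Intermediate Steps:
p = -36 (p = 12*(-3) = -36)
f(v, D) = -3/2 (f(v, D) = (1/2)*(-3) = -3/2)
g(T, u) = 6*T
C = -108 (C = -36*3 = -108)
P = 21/2 (P = -3/2 + (6*(-2))*(-1) = -3/2 - 12*(-1) = -3/2 + 12 = 21/2 ≈ 10.500)
C*P = -108*21/2 = -1134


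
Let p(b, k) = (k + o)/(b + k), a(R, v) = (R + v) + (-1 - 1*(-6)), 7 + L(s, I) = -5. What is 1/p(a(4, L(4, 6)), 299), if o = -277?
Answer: 148/11 ≈ 13.455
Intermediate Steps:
L(s, I) = -12 (L(s, I) = -7 - 5 = -12)
a(R, v) = 5 + R + v (a(R, v) = (R + v) + (-1 + 6) = (R + v) + 5 = 5 + R + v)
p(b, k) = (-277 + k)/(b + k) (p(b, k) = (k - 277)/(b + k) = (-277 + k)/(b + k))
1/p(a(4, L(4, 6)), 299) = 1/((-277 + 299)/((5 + 4 - 12) + 299)) = 1/(22/(-3 + 299)) = 1/(22/296) = 1/((1/296)*22) = 1/(11/148) = 148/11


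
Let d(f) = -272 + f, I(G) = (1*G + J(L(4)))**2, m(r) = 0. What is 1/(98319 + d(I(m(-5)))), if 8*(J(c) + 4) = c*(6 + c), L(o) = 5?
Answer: 64/6275537 ≈ 1.0198e-5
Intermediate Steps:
J(c) = -4 + c*(6 + c)/8 (J(c) = -4 + (c*(6 + c))/8 = -4 + c*(6 + c)/8)
I(G) = (23/8 + G)**2 (I(G) = (1*G + (-4 + (1/8)*5**2 + (3/4)*5))**2 = (G + (-4 + (1/8)*25 + 15/4))**2 = (G + (-4 + 25/8 + 15/4))**2 = (G + 23/8)**2 = (23/8 + G)**2)
1/(98319 + d(I(m(-5)))) = 1/(98319 + (-272 + (23 + 8*0)**2/64)) = 1/(98319 + (-272 + (23 + 0)**2/64)) = 1/(98319 + (-272 + (1/64)*23**2)) = 1/(98319 + (-272 + (1/64)*529)) = 1/(98319 + (-272 + 529/64)) = 1/(98319 - 16879/64) = 1/(6275537/64) = 64/6275537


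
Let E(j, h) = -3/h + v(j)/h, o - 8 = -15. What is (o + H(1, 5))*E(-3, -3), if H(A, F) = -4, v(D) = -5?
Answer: -88/3 ≈ -29.333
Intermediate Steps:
o = -7 (o = 8 - 15 = -7)
E(j, h) = -8/h (E(j, h) = -3/h - 5/h = -8/h)
(o + H(1, 5))*E(-3, -3) = (-7 - 4)*(-8/(-3)) = -(-88)*(-1)/3 = -11*8/3 = -88/3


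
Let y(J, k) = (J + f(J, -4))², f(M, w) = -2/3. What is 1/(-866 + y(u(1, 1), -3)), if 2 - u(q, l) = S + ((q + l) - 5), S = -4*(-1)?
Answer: -9/7793 ≈ -0.0011549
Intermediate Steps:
f(M, w) = -⅔ (f(M, w) = -2*⅓ = -⅔)
S = 4
u(q, l) = 3 - l - q (u(q, l) = 2 - (4 + ((q + l) - 5)) = 2 - (4 + ((l + q) - 5)) = 2 - (4 + (-5 + l + q)) = 2 - (-1 + l + q) = 2 + (1 - l - q) = 3 - l - q)
y(J, k) = (-⅔ + J)² (y(J, k) = (J - ⅔)² = (-⅔ + J)²)
1/(-866 + y(u(1, 1), -3)) = 1/(-866 + (-2 + 3*(3 - 1*1 - 1*1))²/9) = 1/(-866 + (-2 + 3*(3 - 1 - 1))²/9) = 1/(-866 + (-2 + 3*1)²/9) = 1/(-866 + (-2 + 3)²/9) = 1/(-866 + (⅑)*1²) = 1/(-866 + (⅑)*1) = 1/(-866 + ⅑) = 1/(-7793/9) = -9/7793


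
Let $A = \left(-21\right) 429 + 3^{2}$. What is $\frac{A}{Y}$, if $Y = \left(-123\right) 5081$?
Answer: $\frac{3000}{208321} \approx 0.014401$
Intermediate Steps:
$Y = -624963$
$A = -9000$ ($A = -9009 + 9 = -9000$)
$\frac{A}{Y} = - \frac{9000}{-624963} = \left(-9000\right) \left(- \frac{1}{624963}\right) = \frac{3000}{208321}$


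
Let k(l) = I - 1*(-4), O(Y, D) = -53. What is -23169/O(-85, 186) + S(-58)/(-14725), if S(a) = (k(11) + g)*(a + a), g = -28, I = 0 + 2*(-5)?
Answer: 340954493/780425 ≈ 436.88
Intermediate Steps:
I = -10 (I = 0 - 10 = -10)
k(l) = -6 (k(l) = -10 - 1*(-4) = -10 + 4 = -6)
S(a) = -68*a (S(a) = (-6 - 28)*(a + a) = -68*a)
-23169/O(-85, 186) + S(-58)/(-14725) = -23169/(-53) - 68*(-58)/(-14725) = -23169*(-1/53) + 3944*(-1/14725) = 23169/53 - 3944/14725 = 340954493/780425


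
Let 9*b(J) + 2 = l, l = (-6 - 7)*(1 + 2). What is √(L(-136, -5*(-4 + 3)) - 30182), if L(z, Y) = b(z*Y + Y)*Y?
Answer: I*√271843/3 ≈ 173.8*I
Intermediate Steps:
l = -39 (l = -13*3 = -39)
b(J) = -41/9 (b(J) = -2/9 + (⅑)*(-39) = -2/9 - 13/3 = -41/9)
L(z, Y) = -41*Y/9
√(L(-136, -5*(-4 + 3)) - 30182) = √(-(-205)*(-4 + 3)/9 - 30182) = √(-(-205)*(-1)/9 - 30182) = √(-41/9*5 - 30182) = √(-205/9 - 30182) = √(-271843/9) = I*√271843/3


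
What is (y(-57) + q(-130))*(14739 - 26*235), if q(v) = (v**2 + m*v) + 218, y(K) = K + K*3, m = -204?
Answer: 374584890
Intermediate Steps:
y(K) = 4*K (y(K) = K + 3*K = 4*K)
q(v) = 218 + v**2 - 204*v (q(v) = (v**2 - 204*v) + 218 = 218 + v**2 - 204*v)
(y(-57) + q(-130))*(14739 - 26*235) = (4*(-57) + (218 + (-130)**2 - 204*(-130)))*(14739 - 26*235) = (-228 + (218 + 16900 + 26520))*(14739 - 6110) = (-228 + 43638)*8629 = 43410*8629 = 374584890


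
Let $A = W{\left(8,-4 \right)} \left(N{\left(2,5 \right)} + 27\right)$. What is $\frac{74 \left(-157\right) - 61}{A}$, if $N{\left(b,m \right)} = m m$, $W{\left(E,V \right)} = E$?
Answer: $- \frac{11679}{416} \approx -28.075$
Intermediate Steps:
$N{\left(b,m \right)} = m^{2}$
$A = 416$ ($A = 8 \left(5^{2} + 27\right) = 8 \left(25 + 27\right) = 8 \cdot 52 = 416$)
$\frac{74 \left(-157\right) - 61}{A} = \frac{74 \left(-157\right) - 61}{416} = \left(-11618 - 61\right) \frac{1}{416} = \left(-11679\right) \frac{1}{416} = - \frac{11679}{416}$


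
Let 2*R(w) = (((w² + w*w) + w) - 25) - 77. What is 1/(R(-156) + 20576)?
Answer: 1/44783 ≈ 2.2330e-5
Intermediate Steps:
R(w) = -51 + w² + w/2 (R(w) = ((((w² + w*w) + w) - 25) - 77)/2 = ((((w² + w²) + w) - 25) - 77)/2 = (((2*w² + w) - 25) - 77)/2 = (((w + 2*w²) - 25) - 77)/2 = ((-25 + w + 2*w²) - 77)/2 = (-102 + w + 2*w²)/2 = -51 + w² + w/2)
1/(R(-156) + 20576) = 1/((-51 + (-156)² + (½)*(-156)) + 20576) = 1/((-51 + 24336 - 78) + 20576) = 1/(24207 + 20576) = 1/44783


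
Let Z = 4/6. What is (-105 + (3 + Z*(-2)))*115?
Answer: -35650/3 ≈ -11883.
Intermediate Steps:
Z = 2/3 (Z = 4*(1/6) = 2/3 ≈ 0.66667)
(-105 + (3 + Z*(-2)))*115 = (-105 + (3 + (2/3)*(-2)))*115 = (-105 + (3 - 4/3))*115 = (-105 + 5/3)*115 = -310/3*115 = -35650/3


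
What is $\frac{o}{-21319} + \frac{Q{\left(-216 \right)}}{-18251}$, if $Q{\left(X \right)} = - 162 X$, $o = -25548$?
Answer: $- \frac{279717900}{389093069} \approx -0.7189$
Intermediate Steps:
$\frac{o}{-21319} + \frac{Q{\left(-216 \right)}}{-18251} = - \frac{25548}{-21319} + \frac{\left(-162\right) \left(-216\right)}{-18251} = \left(-25548\right) \left(- \frac{1}{21319}\right) + 34992 \left(- \frac{1}{18251}\right) = \frac{25548}{21319} - \frac{34992}{18251} = - \frac{279717900}{389093069}$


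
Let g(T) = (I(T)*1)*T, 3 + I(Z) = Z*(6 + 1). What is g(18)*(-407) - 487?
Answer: -901585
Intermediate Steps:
I(Z) = -3 + 7*Z (I(Z) = -3 + Z*(6 + 1) = -3 + Z*7 = -3 + 7*Z)
g(T) = T*(-3 + 7*T) (g(T) = ((-3 + 7*T)*1)*T = (-3 + 7*T)*T = T*(-3 + 7*T))
g(18)*(-407) - 487 = (18*(-3 + 7*18))*(-407) - 487 = (18*(-3 + 126))*(-407) - 487 = (18*123)*(-407) - 487 = 2214*(-407) - 487 = -901098 - 487 = -901585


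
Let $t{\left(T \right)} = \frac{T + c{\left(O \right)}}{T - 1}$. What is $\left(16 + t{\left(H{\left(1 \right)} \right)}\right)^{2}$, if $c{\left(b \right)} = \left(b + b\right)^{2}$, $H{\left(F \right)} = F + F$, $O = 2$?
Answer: $1156$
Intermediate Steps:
$H{\left(F \right)} = 2 F$
$c{\left(b \right)} = 4 b^{2}$ ($c{\left(b \right)} = \left(2 b\right)^{2} = 4 b^{2}$)
$t{\left(T \right)} = \frac{16 + T}{-1 + T}$ ($t{\left(T \right)} = \frac{T + 4 \cdot 2^{2}}{T - 1} = \frac{T + 4 \cdot 4}{-1 + T} = \frac{T + 16}{-1 + T} = \frac{16 + T}{-1 + T}$)
$\left(16 + t{\left(H{\left(1 \right)} \right)}\right)^{2} = \left(16 + \frac{16 + 2 \cdot 1}{-1 + 2 \cdot 1}\right)^{2} = \left(16 + \frac{16 + 2}{-1 + 2}\right)^{2} = \left(16 + 1^{-1} \cdot 18\right)^{2} = \left(16 + 1 \cdot 18\right)^{2} = \left(16 + 18\right)^{2} = 34^{2} = 1156$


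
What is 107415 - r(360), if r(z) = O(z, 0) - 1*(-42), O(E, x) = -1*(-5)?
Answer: 107368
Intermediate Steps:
O(E, x) = 5
r(z) = 47 (r(z) = 5 - 1*(-42) = 5 + 42 = 47)
107415 - r(360) = 107415 - 1*47 = 107415 - 47 = 107368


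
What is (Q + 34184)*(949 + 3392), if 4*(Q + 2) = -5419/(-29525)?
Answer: 17524181246079/118100 ≈ 1.4838e+8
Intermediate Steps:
Q = -230781/118100 (Q = -2 + (-5419/(-29525))/4 = -2 + (-5419*(-1/29525))/4 = -2 + (¼)*(5419/29525) = -2 + 5419/118100 = -230781/118100 ≈ -1.9541)
(Q + 34184)*(949 + 3392) = (-230781/118100 + 34184)*(949 + 3392) = (4036899619/118100)*4341 = 17524181246079/118100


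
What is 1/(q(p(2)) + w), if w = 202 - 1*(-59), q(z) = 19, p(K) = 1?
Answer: 1/280 ≈ 0.0035714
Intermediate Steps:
w = 261 (w = 202 + 59 = 261)
1/(q(p(2)) + w) = 1/(19 + 261) = 1/280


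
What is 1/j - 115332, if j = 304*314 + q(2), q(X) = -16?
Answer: -11007286079/95440 ≈ -1.1533e+5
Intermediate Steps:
j = 95440 (j = 304*314 - 16 = 95456 - 16 = 95440)
1/j - 115332 = 1/95440 - 115332 = -11007286079/95440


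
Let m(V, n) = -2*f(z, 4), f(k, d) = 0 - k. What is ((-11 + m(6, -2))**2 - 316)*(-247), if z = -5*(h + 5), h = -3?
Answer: -159315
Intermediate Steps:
z = -10 (z = -5*(-3 + 5) = -5*2 = -10)
f(k, d) = -k
m(V, n) = -20 (m(V, n) = -(-2)*(-10) = -2*10 = -20)
((-11 + m(6, -2))**2 - 316)*(-247) = ((-11 - 20)**2 - 316)*(-247) = ((-31)**2 - 316)*(-247) = (961 - 316)*(-247) = 645*(-247) = -159315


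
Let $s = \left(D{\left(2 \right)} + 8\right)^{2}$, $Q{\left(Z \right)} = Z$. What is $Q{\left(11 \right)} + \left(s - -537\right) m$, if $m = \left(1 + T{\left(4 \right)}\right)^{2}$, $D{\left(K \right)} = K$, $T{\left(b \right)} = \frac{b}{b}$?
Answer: $2559$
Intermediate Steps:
$T{\left(b \right)} = 1$
$m = 4$ ($m = \left(1 + 1\right)^{2} = 2^{2} = 4$)
$s = 100$ ($s = \left(2 + 8\right)^{2} = 10^{2} = 100$)
$Q{\left(11 \right)} + \left(s - -537\right) m = 11 + \left(100 - -537\right) 4 = 11 + \left(100 + 537\right) 4 = 11 + 637 \cdot 4 = 11 + 2548 = 2559$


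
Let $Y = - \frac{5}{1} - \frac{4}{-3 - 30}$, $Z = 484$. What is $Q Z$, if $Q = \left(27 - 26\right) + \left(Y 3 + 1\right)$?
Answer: $-6116$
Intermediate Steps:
$Y = - \frac{161}{33}$ ($Y = \left(-5\right) 1 - \frac{4}{-3 - 30} = -5 - \frac{4}{-33} = -5 - - \frac{4}{33} = -5 + \frac{4}{33} = - \frac{161}{33} \approx -4.8788$)
$Q = - \frac{139}{11}$ ($Q = \left(27 - 26\right) + \left(\left(- \frac{161}{33}\right) 3 + 1\right) = \left(27 - 26\right) + \left(- \frac{161}{11} + 1\right) = 1 - \frac{150}{11} = - \frac{139}{11} \approx -12.636$)
$Q Z = \left(- \frac{139}{11}\right) 484 = -6116$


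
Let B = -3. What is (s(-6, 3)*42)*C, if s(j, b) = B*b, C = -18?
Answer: 6804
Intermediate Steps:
s(j, b) = -3*b
(s(-6, 3)*42)*C = (-3*3*42)*(-18) = -9*42*(-18) = -378*(-18) = 6804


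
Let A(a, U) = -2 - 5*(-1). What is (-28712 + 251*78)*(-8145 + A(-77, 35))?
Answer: 74369028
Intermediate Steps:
A(a, U) = 3 (A(a, U) = -2 + 5 = 3)
(-28712 + 251*78)*(-8145 + A(-77, 35)) = (-28712 + 251*78)*(-8145 + 3) = (-28712 + 19578)*(-8142) = -9134*(-8142) = 74369028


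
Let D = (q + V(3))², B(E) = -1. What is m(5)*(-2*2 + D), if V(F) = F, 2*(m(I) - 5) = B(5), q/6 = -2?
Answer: 693/2 ≈ 346.50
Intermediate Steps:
q = -12 (q = 6*(-2) = -12)
m(I) = 9/2 (m(I) = 5 + (½)*(-1) = 5 - ½ = 9/2)
D = 81 (D = (-12 + 3)² = (-9)² = 81)
m(5)*(-2*2 + D) = 9*(-2*2 + 81)/2 = 9*(-4 + 81)/2 = (9/2)*77 = 693/2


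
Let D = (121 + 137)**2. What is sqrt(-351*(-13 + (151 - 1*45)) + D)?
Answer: 3*sqrt(3769) ≈ 184.18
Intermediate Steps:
D = 66564 (D = 258**2 = 66564)
sqrt(-351*(-13 + (151 - 1*45)) + D) = sqrt(-351*(-13 + (151 - 1*45)) + 66564) = sqrt(-351*(-13 + (151 - 45)) + 66564) = sqrt(-351*(-13 + 106) + 66564) = sqrt(-351*93 + 66564) = sqrt(-32643 + 66564) = sqrt(33921) = 3*sqrt(3769)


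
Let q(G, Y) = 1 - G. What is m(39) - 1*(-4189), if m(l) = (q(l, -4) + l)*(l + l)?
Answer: 4267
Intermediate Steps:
m(l) = 2*l (m(l) = ((1 - l) + l)*(l + l) = 1*(2*l) = 2*l)
m(39) - 1*(-4189) = 2*39 - 1*(-4189) = 78 + 4189 = 4267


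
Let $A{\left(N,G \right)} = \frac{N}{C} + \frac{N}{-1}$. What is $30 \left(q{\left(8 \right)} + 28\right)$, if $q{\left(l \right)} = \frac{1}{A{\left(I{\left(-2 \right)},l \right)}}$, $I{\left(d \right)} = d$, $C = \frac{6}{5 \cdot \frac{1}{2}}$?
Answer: $\frac{6060}{7} \approx 865.71$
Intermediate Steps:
$C = \frac{12}{5}$ ($C = \frac{6}{5 \cdot \frac{1}{2}} = \frac{6}{\frac{5}{2}} = 6 \cdot \frac{2}{5} = \frac{12}{5} \approx 2.4$)
$A{\left(N,G \right)} = - \frac{7 N}{12}$ ($A{\left(N,G \right)} = \frac{N}{\frac{12}{5}} + \frac{N}{-1} = N \frac{5}{12} + N \left(-1\right) = \frac{5 N}{12} - N = - \frac{7 N}{12}$)
$q{\left(l \right)} = \frac{6}{7}$ ($q{\left(l \right)} = \frac{1}{\left(- \frac{7}{12}\right) \left(-2\right)} = \frac{1}{\frac{7}{6}} = \frac{6}{7}$)
$30 \left(q{\left(8 \right)} + 28\right) = 30 \left(\frac{6}{7} + 28\right) = 30 \cdot \frac{202}{7} = \frac{6060}{7}$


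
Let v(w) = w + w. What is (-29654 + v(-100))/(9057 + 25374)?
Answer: -1298/1497 ≈ -0.86707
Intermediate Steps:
v(w) = 2*w
(-29654 + v(-100))/(9057 + 25374) = (-29654 + 2*(-100))/(9057 + 25374) = (-29654 - 200)/34431 = -29854*1/34431 = -1298/1497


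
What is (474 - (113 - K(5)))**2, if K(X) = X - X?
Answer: 130321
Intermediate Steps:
K(X) = 0
(474 - (113 - K(5)))**2 = (474 - (113 - 1*0))**2 = (474 - (113 + 0))**2 = (474 - 1*113)**2 = (474 - 113)**2 = 361**2 = 130321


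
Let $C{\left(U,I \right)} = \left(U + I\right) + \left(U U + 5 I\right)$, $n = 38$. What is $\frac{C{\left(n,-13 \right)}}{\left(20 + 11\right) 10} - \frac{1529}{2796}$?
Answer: $\frac{1725797}{433380} \approx 3.9822$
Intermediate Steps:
$C{\left(U,I \right)} = U + U^{2} + 6 I$ ($C{\left(U,I \right)} = \left(I + U\right) + \left(U^{2} + 5 I\right) = U + U^{2} + 6 I$)
$\frac{C{\left(n,-13 \right)}}{\left(20 + 11\right) 10} - \frac{1529}{2796} = \frac{38 + 38^{2} + 6 \left(-13\right)}{\left(20 + 11\right) 10} - \frac{1529}{2796} = \frac{38 + 1444 - 78}{31 \cdot 10} - \frac{1529}{2796} = \frac{1404}{310} - \frac{1529}{2796} = 1404 \cdot \frac{1}{310} - \frac{1529}{2796} = \frac{702}{155} - \frac{1529}{2796} = \frac{1725797}{433380}$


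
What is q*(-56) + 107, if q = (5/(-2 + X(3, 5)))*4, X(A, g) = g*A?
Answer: 271/13 ≈ 20.846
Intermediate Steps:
X(A, g) = A*g
q = 20/13 (q = (5/(-2 + 3*5))*4 = (5/(-2 + 15))*4 = (5/13)*4 = 20/13 ≈ 1.5385)
q*(-56) + 107 = (20/13)*(-56) + 107 = -1120/13 + 107 = 271/13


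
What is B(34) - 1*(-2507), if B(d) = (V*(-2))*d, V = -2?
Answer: 2643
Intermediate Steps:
B(d) = 4*d (B(d) = (-2*(-2))*d = 4*d)
B(34) - 1*(-2507) = 4*34 - 1*(-2507) = 136 + 2507 = 2643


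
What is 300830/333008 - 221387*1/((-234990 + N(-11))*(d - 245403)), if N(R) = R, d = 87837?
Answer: 214213652408417/237128385092664 ≈ 0.90337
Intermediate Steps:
300830/333008 - 221387*1/((-234990 + N(-11))*(d - 245403)) = 300830/333008 - 221387*1/((-234990 - 11)*(87837 - 245403)) = 300830*(1/333008) - 221387/((-235001*(-157566))) = 150415/166504 - 221387/37028167566 = 214213652408417/237128385092664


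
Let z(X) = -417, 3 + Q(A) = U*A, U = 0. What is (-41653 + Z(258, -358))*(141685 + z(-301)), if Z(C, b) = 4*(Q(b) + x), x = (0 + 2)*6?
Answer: -5879150356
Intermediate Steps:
Q(A) = -3 (Q(A) = -3 + 0*A = -3 + 0 = -3)
x = 12 (x = 2*6 = 12)
Z(C, b) = 36 (Z(C, b) = 4*(-3 + 12) = 4*9 = 36)
(-41653 + Z(258, -358))*(141685 + z(-301)) = (-41653 + 36)*(141685 - 417) = -41617*141268 = -5879150356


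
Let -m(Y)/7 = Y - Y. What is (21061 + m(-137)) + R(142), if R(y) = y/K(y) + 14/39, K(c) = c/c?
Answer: 826931/39 ≈ 21203.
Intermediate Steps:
K(c) = 1
m(Y) = 0 (m(Y) = -7*(Y - Y) = -7*0 = 0)
R(y) = 14/39 + y (R(y) = y/1 + 14/39 = y*1 + 14*(1/39) = y + 14/39 = 14/39 + y)
(21061 + m(-137)) + R(142) = (21061 + 0) + (14/39 + 142) = 21061 + 5552/39 = 826931/39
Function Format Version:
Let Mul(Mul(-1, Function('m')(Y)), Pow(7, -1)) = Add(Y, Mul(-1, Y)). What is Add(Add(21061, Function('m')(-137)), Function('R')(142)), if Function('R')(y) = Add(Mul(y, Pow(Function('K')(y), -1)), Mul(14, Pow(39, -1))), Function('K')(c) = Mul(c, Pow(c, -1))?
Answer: Rational(826931, 39) ≈ 21203.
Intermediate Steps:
Function('K')(c) = 1
Function('m')(Y) = 0 (Function('m')(Y) = Mul(-7, Add(Y, Mul(-1, Y))) = Mul(-7, 0) = 0)
Function('R')(y) = Add(Rational(14, 39), y) (Function('R')(y) = Add(Mul(y, Pow(1, -1)), Mul(14, Pow(39, -1))) = Add(Mul(y, 1), Mul(14, Rational(1, 39))) = Add(y, Rational(14, 39)) = Add(Rational(14, 39), y))
Add(Add(21061, Function('m')(-137)), Function('R')(142)) = Add(Add(21061, 0), Add(Rational(14, 39), 142)) = Add(21061, Rational(5552, 39)) = Rational(826931, 39)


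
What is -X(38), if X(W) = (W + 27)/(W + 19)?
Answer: -65/57 ≈ -1.1404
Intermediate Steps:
X(W) = (27 + W)/(19 + W)
-X(38) = -(27 + 38)/(19 + 38) = -65/57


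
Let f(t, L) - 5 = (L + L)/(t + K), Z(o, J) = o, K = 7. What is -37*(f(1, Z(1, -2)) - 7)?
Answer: 259/4 ≈ 64.750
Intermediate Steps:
f(t, L) = 5 + 2*L/(7 + t) (f(t, L) = 5 + (L + L)/(t + 7) = 5 + (2*L)/(7 + t) = 5 + 2*L/(7 + t))
-37*(f(1, Z(1, -2)) - 7) = -37*((35 + 2*1 + 5*1)/(7 + 1) - 7) = -37*((35 + 2 + 5)/8 - 7) = -37*((⅛)*42 - 7) = -37*(21/4 - 7) = -37*(-7/4) = 259/4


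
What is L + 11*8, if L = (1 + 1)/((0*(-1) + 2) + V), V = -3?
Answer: 86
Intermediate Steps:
L = -2 (L = (1 + 1)/((0*(-1) + 2) - 3) = 2/((0 + 2) - 3) = 2/(2 - 3) = 2/(-1) = 2*(-1) = -2)
L + 11*8 = -2 + 11*8 = -2 + 88 = 86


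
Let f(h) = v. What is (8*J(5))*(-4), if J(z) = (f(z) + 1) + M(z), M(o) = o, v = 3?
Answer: -288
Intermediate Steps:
f(h) = 3
J(z) = 4 + z (J(z) = (3 + 1) + z = 4 + z)
(8*J(5))*(-4) = (8*(4 + 5))*(-4) = (8*9)*(-4) = 72*(-4) = -288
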